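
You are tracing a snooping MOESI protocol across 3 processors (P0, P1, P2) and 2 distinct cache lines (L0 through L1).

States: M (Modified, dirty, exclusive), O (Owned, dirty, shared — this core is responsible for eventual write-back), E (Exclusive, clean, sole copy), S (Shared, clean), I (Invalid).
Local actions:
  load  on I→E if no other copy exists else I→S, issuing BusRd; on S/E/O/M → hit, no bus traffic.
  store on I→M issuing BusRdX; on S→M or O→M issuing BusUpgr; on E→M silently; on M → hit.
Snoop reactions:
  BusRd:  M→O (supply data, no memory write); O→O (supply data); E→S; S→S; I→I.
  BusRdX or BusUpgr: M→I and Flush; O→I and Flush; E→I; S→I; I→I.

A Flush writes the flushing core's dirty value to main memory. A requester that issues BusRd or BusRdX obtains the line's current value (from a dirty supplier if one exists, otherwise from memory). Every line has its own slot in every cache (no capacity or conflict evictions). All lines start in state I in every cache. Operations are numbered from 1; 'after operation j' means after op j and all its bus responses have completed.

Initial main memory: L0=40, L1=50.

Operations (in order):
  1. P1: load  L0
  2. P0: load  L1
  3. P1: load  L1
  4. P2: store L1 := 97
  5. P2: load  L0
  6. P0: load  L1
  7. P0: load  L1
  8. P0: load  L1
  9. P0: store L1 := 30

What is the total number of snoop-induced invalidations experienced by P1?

invalidations = 1

1. P1: load  L0  bus=[BusRd]  L0: P0=I P1=E P2=I  mem[L0]=40
2. P0: load  L1  bus=[BusRd]  L1: P0=E P1=I P2=I  mem[L1]=50
3. P1: load  L1  bus=[BusRd]  L1: P0=S P1=S P2=I  mem[L1]=50
4. P2: store L1 := 97  bus=[BusRdX]  L1: P0=I P1=I P2=M  mem[L1]=50
5. P2: load  L0  bus=[BusRd]  L0: P0=I P1=S P2=S  mem[L0]=40
6. P0: load  L1  bus=[BusRd]  L1: P0=S P1=I P2=O  mem[L1]=50
7. P0: load  L1  bus=[-]  L1: P0=S P1=I P2=O  mem[L1]=50
8. P0: load  L1  bus=[-]  L1: P0=S P1=I P2=O  mem[L1]=50
9. P0: store L1 := 30  bus=[BusUpgr,Flush]  L1: P0=M P1=I P2=I  mem[L1]=97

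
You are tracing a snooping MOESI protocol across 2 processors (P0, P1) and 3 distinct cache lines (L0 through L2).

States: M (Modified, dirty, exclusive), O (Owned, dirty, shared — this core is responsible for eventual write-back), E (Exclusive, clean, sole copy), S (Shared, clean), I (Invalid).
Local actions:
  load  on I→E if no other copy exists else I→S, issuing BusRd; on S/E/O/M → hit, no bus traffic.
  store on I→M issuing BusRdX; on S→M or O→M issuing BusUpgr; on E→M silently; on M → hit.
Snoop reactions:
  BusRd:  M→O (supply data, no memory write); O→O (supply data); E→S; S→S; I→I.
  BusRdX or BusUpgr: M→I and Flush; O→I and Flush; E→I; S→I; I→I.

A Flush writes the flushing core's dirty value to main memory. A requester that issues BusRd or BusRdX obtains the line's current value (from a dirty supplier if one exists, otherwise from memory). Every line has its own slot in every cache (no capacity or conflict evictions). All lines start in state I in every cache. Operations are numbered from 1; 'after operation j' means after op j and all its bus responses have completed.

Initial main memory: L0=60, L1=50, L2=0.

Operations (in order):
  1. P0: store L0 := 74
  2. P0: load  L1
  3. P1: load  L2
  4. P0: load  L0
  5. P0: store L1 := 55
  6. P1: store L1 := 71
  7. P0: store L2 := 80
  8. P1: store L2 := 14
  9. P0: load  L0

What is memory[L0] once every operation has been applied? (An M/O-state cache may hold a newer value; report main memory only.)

memory[L0] = 60

1. P0: store L0 := 74  bus=[BusRdX]  L0: P0=M P1=I  mem[L0]=60
2. P0: load  L1  bus=[BusRd]  L1: P0=E P1=I  mem[L1]=50
3. P1: load  L2  bus=[BusRd]  L2: P0=I P1=E  mem[L2]=0
4. P0: load  L0  bus=[-]  L0: P0=M P1=I  mem[L0]=60
5. P0: store L1 := 55  bus=[-]  L1: P0=M P1=I  mem[L1]=50
6. P1: store L1 := 71  bus=[BusRdX,Flush]  L1: P0=I P1=M  mem[L1]=55
7. P0: store L2 := 80  bus=[BusRdX]  L2: P0=M P1=I  mem[L2]=0
8. P1: store L2 := 14  bus=[BusRdX,Flush]  L2: P0=I P1=M  mem[L2]=80
9. P0: load  L0  bus=[-]  L0: P0=M P1=I  mem[L0]=60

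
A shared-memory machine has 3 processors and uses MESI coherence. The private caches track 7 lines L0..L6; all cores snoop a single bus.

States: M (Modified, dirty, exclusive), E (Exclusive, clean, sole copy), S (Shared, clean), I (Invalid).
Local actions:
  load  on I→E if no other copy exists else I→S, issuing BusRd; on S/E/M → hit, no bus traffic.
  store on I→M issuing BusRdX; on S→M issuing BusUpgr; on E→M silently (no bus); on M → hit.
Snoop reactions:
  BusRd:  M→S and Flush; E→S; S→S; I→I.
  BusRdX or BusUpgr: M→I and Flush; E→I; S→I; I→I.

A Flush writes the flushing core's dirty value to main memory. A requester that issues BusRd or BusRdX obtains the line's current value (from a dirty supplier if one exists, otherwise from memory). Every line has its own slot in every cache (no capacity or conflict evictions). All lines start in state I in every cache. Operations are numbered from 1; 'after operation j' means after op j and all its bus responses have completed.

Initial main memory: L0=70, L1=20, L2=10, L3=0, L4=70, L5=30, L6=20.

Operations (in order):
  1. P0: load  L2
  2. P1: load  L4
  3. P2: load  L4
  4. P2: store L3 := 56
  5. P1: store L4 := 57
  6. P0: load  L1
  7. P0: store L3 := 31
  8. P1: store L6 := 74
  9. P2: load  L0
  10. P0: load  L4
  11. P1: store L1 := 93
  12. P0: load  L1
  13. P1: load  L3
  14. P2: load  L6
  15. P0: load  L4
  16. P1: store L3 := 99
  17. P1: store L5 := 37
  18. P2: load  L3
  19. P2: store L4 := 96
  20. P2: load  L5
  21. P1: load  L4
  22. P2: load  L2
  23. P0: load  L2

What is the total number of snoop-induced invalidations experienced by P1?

invalidations = 1

step 1: P0: load  L2  ⟶  EII  (L2)  txn=BusRd  M[L2]=10
step 2: P1: load  L4  ⟶  IEI  (L4)  txn=BusRd  M[L4]=70
step 3: P2: load  L4  ⟶  ISS  (L4)  txn=BusRd  M[L4]=70
step 4: P2: store L3 := 56  ⟶  IIM  (L3)  txn=BusRdX  M[L3]=0
step 5: P1: store L4 := 57  ⟶  IMI  (L4)  txn=BusUpgr  M[L4]=70
step 6: P0: load  L1  ⟶  EII  (L1)  txn=BusRd  M[L1]=20
step 7: P0: store L3 := 31  ⟶  MII  (L3)  txn=BusRdX+Flush  M[L3]=56
step 8: P1: store L6 := 74  ⟶  IMI  (L6)  txn=BusRdX  M[L6]=20
step 9: P2: load  L0  ⟶  IIE  (L0)  txn=BusRd  M[L0]=70
step 10: P0: load  L4  ⟶  SSI  (L4)  txn=BusRd+Flush  M[L4]=57
step 11: P1: store L1 := 93  ⟶  IMI  (L1)  txn=BusRdX  M[L1]=20
step 12: P0: load  L1  ⟶  SSI  (L1)  txn=BusRd+Flush  M[L1]=93
step 13: P1: load  L3  ⟶  SSI  (L3)  txn=BusRd+Flush  M[L3]=31
step 14: P2: load  L6  ⟶  ISS  (L6)  txn=BusRd+Flush  M[L6]=74
step 15: P0: load  L4  ⟶  SSI  (L4)  txn=∅  M[L4]=57
step 16: P1: store L3 := 99  ⟶  IMI  (L3)  txn=BusUpgr  M[L3]=31
step 17: P1: store L5 := 37  ⟶  IMI  (L5)  txn=BusRdX  M[L5]=30
step 18: P2: load  L3  ⟶  ISS  (L3)  txn=BusRd+Flush  M[L3]=99
step 19: P2: store L4 := 96  ⟶  IIM  (L4)  txn=BusRdX  M[L4]=57
step 20: P2: load  L5  ⟶  ISS  (L5)  txn=BusRd+Flush  M[L5]=37
step 21: P1: load  L4  ⟶  ISS  (L4)  txn=BusRd+Flush  M[L4]=96
step 22: P2: load  L2  ⟶  SIS  (L2)  txn=BusRd  M[L2]=10
step 23: P0: load  L2  ⟶  SIS  (L2)  txn=∅  M[L2]=10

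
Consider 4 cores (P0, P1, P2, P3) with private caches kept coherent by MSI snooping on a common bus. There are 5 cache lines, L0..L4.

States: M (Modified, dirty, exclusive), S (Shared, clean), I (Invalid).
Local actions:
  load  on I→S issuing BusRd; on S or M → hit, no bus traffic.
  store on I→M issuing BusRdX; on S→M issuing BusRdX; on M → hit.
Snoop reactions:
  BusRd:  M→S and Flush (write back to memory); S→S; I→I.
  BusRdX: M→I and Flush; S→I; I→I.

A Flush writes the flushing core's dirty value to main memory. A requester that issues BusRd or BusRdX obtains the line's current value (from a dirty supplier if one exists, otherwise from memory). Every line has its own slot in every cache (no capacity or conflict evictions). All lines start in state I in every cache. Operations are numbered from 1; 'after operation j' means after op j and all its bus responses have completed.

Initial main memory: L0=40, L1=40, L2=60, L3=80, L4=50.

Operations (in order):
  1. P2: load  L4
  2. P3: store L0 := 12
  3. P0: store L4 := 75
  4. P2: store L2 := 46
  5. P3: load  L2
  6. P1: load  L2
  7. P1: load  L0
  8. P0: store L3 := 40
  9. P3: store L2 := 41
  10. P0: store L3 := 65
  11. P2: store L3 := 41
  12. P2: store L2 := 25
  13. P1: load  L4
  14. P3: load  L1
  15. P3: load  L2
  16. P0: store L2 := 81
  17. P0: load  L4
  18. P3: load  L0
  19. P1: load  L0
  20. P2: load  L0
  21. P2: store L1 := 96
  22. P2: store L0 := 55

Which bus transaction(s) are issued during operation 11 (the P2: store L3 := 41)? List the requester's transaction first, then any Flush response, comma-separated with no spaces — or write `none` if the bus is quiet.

[1] P2: load  L4 | P0:I, P1:I, P2:S(50), P3:I | bus: BusRd
[2] P3: store L0 := 12 | P0:I, P1:I, P2:I, P3:M(12) | bus: BusRdX
[3] P0: store L4 := 75 | P0:M(75), P1:I, P2:I, P3:I | bus: BusRdX
[4] P2: store L2 := 46 | P0:I, P1:I, P2:M(46), P3:I | bus: BusRdX
[5] P3: load  L2 | P0:I, P1:I, P2:S(46), P3:S(46) | bus: BusRd,Flush
[6] P1: load  L2 | P0:I, P1:S(46), P2:S(46), P3:S(46) | bus: BusRd
[7] P1: load  L0 | P0:I, P1:S(12), P2:I, P3:S(12) | bus: BusRd,Flush
[8] P0: store L3 := 40 | P0:M(40), P1:I, P2:I, P3:I | bus: BusRdX
[9] P3: store L2 := 41 | P0:I, P1:I, P2:I, P3:M(41) | bus: BusRdX
[10] P0: store L3 := 65 | P0:M(65), P1:I, P2:I, P3:I | bus: none
[11] P2: store L3 := 41 | P0:I, P1:I, P2:M(41), P3:I | bus: BusRdX,Flush
[12] P2: store L2 := 25 | P0:I, P1:I, P2:M(25), P3:I | bus: BusRdX,Flush
[13] P1: load  L4 | P0:S(75), P1:S(75), P2:I, P3:I | bus: BusRd,Flush
[14] P3: load  L1 | P0:I, P1:I, P2:I, P3:S(40) | bus: BusRd
[15] P3: load  L2 | P0:I, P1:I, P2:S(25), P3:S(25) | bus: BusRd,Flush
[16] P0: store L2 := 81 | P0:M(81), P1:I, P2:I, P3:I | bus: BusRdX
[17] P0: load  L4 | P0:S(75), P1:S(75), P2:I, P3:I | bus: none
[18] P3: load  L0 | P0:I, P1:S(12), P2:I, P3:S(12) | bus: none
[19] P1: load  L0 | P0:I, P1:S(12), P2:I, P3:S(12) | bus: none
[20] P2: load  L0 | P0:I, P1:S(12), P2:S(12), P3:S(12) | bus: BusRd
[21] P2: store L1 := 96 | P0:I, P1:I, P2:M(96), P3:I | bus: BusRdX
[22] P2: store L0 := 55 | P0:I, P1:I, P2:M(55), P3:I | bus: BusRdX

bus = BusRdX,Flush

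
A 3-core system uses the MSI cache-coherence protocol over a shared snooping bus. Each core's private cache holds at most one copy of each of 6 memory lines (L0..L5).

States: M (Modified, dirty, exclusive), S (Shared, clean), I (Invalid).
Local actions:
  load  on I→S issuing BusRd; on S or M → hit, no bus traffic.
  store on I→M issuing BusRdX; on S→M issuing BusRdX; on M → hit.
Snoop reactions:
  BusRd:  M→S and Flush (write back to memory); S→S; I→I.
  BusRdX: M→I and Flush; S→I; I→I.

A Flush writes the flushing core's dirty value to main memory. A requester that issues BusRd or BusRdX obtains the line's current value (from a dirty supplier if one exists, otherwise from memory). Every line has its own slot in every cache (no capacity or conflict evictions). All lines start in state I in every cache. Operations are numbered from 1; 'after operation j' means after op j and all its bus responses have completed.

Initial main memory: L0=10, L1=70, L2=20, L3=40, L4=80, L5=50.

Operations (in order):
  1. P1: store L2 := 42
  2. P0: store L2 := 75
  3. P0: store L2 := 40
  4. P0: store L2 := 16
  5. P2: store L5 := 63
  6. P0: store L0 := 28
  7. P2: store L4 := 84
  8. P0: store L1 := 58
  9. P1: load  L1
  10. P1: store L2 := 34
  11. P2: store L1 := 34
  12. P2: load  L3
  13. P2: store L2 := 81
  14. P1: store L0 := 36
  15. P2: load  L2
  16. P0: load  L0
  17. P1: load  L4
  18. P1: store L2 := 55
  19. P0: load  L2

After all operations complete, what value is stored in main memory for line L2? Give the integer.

memory[L2] = 55

[1] P1: store L2 := 42 | P0:I, P1:M(42), P2:I | bus: BusRdX
[2] P0: store L2 := 75 | P0:M(75), P1:I, P2:I | bus: BusRdX,Flush
[3] P0: store L2 := 40 | P0:M(40), P1:I, P2:I | bus: none
[4] P0: store L2 := 16 | P0:M(16), P1:I, P2:I | bus: none
[5] P2: store L5 := 63 | P0:I, P1:I, P2:M(63) | bus: BusRdX
[6] P0: store L0 := 28 | P0:M(28), P1:I, P2:I | bus: BusRdX
[7] P2: store L4 := 84 | P0:I, P1:I, P2:M(84) | bus: BusRdX
[8] P0: store L1 := 58 | P0:M(58), P1:I, P2:I | bus: BusRdX
[9] P1: load  L1 | P0:S(58), P1:S(58), P2:I | bus: BusRd,Flush
[10] P1: store L2 := 34 | P0:I, P1:M(34), P2:I | bus: BusRdX,Flush
[11] P2: store L1 := 34 | P0:I, P1:I, P2:M(34) | bus: BusRdX
[12] P2: load  L3 | P0:I, P1:I, P2:S(40) | bus: BusRd
[13] P2: store L2 := 81 | P0:I, P1:I, P2:M(81) | bus: BusRdX,Flush
[14] P1: store L0 := 36 | P0:I, P1:M(36), P2:I | bus: BusRdX,Flush
[15] P2: load  L2 | P0:I, P1:I, P2:M(81) | bus: none
[16] P0: load  L0 | P0:S(36), P1:S(36), P2:I | bus: BusRd,Flush
[17] P1: load  L4 | P0:I, P1:S(84), P2:S(84) | bus: BusRd,Flush
[18] P1: store L2 := 55 | P0:I, P1:M(55), P2:I | bus: BusRdX,Flush
[19] P0: load  L2 | P0:S(55), P1:S(55), P2:I | bus: BusRd,Flush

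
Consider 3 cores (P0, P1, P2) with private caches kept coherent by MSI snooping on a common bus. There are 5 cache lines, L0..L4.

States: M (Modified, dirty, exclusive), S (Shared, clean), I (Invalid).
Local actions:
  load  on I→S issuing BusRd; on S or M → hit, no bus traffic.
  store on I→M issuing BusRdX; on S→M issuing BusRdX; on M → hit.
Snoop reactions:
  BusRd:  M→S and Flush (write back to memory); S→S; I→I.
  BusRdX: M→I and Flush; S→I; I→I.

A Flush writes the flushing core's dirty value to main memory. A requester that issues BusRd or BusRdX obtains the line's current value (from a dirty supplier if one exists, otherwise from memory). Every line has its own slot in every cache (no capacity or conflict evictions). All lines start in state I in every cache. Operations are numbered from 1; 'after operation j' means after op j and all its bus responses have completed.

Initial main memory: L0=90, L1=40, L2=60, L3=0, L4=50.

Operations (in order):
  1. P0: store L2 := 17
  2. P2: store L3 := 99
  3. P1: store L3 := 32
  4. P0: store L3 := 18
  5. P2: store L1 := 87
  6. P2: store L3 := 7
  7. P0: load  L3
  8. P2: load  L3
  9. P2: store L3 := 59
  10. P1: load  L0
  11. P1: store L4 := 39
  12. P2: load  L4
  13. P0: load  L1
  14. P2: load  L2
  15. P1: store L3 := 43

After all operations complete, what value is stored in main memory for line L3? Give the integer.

memory[L3] = 59

step 1: P0: store L2 := 17  ⟶  MII  (L2)  txn=BusRdX  M[L2]=60
step 2: P2: store L3 := 99  ⟶  IIM  (L3)  txn=BusRdX  M[L3]=0
step 3: P1: store L3 := 32  ⟶  IMI  (L3)  txn=BusRdX+Flush  M[L3]=99
step 4: P0: store L3 := 18  ⟶  MII  (L3)  txn=BusRdX+Flush  M[L3]=32
step 5: P2: store L1 := 87  ⟶  IIM  (L1)  txn=BusRdX  M[L1]=40
step 6: P2: store L3 := 7  ⟶  IIM  (L3)  txn=BusRdX+Flush  M[L3]=18
step 7: P0: load  L3  ⟶  SIS  (L3)  txn=BusRd+Flush  M[L3]=7
step 8: P2: load  L3  ⟶  SIS  (L3)  txn=∅  M[L3]=7
step 9: P2: store L3 := 59  ⟶  IIM  (L3)  txn=BusRdX  M[L3]=7
step 10: P1: load  L0  ⟶  ISI  (L0)  txn=BusRd  M[L0]=90
step 11: P1: store L4 := 39  ⟶  IMI  (L4)  txn=BusRdX  M[L4]=50
step 12: P2: load  L4  ⟶  ISS  (L4)  txn=BusRd+Flush  M[L4]=39
step 13: P0: load  L1  ⟶  SIS  (L1)  txn=BusRd+Flush  M[L1]=87
step 14: P2: load  L2  ⟶  SIS  (L2)  txn=BusRd+Flush  M[L2]=17
step 15: P1: store L3 := 43  ⟶  IMI  (L3)  txn=BusRdX+Flush  M[L3]=59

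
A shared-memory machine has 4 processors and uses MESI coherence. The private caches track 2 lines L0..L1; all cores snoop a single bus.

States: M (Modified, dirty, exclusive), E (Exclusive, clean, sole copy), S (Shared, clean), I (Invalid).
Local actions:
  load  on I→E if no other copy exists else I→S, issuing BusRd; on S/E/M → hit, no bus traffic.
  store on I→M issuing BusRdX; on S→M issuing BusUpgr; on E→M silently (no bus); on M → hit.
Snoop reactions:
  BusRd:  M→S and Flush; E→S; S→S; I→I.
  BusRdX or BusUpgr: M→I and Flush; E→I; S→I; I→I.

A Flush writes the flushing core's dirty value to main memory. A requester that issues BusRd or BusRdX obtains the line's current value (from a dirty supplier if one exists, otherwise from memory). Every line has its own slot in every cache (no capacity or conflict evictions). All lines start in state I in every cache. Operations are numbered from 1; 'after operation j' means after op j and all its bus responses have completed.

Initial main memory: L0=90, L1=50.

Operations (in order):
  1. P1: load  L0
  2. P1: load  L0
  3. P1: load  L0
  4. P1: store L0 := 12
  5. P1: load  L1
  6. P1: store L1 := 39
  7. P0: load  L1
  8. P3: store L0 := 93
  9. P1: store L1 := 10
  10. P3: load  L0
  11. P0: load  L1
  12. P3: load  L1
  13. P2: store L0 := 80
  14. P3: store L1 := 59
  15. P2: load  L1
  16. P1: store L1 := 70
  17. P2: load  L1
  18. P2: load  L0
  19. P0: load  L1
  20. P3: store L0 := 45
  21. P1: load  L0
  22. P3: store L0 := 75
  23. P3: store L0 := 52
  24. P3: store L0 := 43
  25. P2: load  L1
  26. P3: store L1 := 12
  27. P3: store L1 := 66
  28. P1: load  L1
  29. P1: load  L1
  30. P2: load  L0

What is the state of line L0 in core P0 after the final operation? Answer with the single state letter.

state = I

step 1: P1: load  L0  ⟶  IEII  (L0)  txn=BusRd  M[L0]=90
step 2: P1: load  L0  ⟶  IEII  (L0)  txn=∅  M[L0]=90
step 3: P1: load  L0  ⟶  IEII  (L0)  txn=∅  M[L0]=90
step 4: P1: store L0 := 12  ⟶  IMII  (L0)  txn=∅  M[L0]=90
step 5: P1: load  L1  ⟶  IEII  (L1)  txn=BusRd  M[L1]=50
step 6: P1: store L1 := 39  ⟶  IMII  (L1)  txn=∅  M[L1]=50
step 7: P0: load  L1  ⟶  SSII  (L1)  txn=BusRd+Flush  M[L1]=39
step 8: P3: store L0 := 93  ⟶  IIIM  (L0)  txn=BusRdX+Flush  M[L0]=12
step 9: P1: store L1 := 10  ⟶  IMII  (L1)  txn=BusUpgr  M[L1]=39
step 10: P3: load  L0  ⟶  IIIM  (L0)  txn=∅  M[L0]=12
step 11: P0: load  L1  ⟶  SSII  (L1)  txn=BusRd+Flush  M[L1]=10
step 12: P3: load  L1  ⟶  SSIS  (L1)  txn=BusRd  M[L1]=10
step 13: P2: store L0 := 80  ⟶  IIMI  (L0)  txn=BusRdX+Flush  M[L0]=93
step 14: P3: store L1 := 59  ⟶  IIIM  (L1)  txn=BusUpgr  M[L1]=10
step 15: P2: load  L1  ⟶  IISS  (L1)  txn=BusRd+Flush  M[L1]=59
step 16: P1: store L1 := 70  ⟶  IMII  (L1)  txn=BusRdX  M[L1]=59
step 17: P2: load  L1  ⟶  ISSI  (L1)  txn=BusRd+Flush  M[L1]=70
step 18: P2: load  L0  ⟶  IIMI  (L0)  txn=∅  M[L0]=93
step 19: P0: load  L1  ⟶  SSSI  (L1)  txn=BusRd  M[L1]=70
step 20: P3: store L0 := 45  ⟶  IIIM  (L0)  txn=BusRdX+Flush  M[L0]=80
step 21: P1: load  L0  ⟶  ISIS  (L0)  txn=BusRd+Flush  M[L0]=45
step 22: P3: store L0 := 75  ⟶  IIIM  (L0)  txn=BusUpgr  M[L0]=45
step 23: P3: store L0 := 52  ⟶  IIIM  (L0)  txn=∅  M[L0]=45
step 24: P3: store L0 := 43  ⟶  IIIM  (L0)  txn=∅  M[L0]=45
step 25: P2: load  L1  ⟶  SSSI  (L1)  txn=∅  M[L1]=70
step 26: P3: store L1 := 12  ⟶  IIIM  (L1)  txn=BusRdX  M[L1]=70
step 27: P3: store L1 := 66  ⟶  IIIM  (L1)  txn=∅  M[L1]=70
step 28: P1: load  L1  ⟶  ISIS  (L1)  txn=BusRd+Flush  M[L1]=66
step 29: P1: load  L1  ⟶  ISIS  (L1)  txn=∅  M[L1]=66
step 30: P2: load  L0  ⟶  IISS  (L0)  txn=BusRd+Flush  M[L0]=43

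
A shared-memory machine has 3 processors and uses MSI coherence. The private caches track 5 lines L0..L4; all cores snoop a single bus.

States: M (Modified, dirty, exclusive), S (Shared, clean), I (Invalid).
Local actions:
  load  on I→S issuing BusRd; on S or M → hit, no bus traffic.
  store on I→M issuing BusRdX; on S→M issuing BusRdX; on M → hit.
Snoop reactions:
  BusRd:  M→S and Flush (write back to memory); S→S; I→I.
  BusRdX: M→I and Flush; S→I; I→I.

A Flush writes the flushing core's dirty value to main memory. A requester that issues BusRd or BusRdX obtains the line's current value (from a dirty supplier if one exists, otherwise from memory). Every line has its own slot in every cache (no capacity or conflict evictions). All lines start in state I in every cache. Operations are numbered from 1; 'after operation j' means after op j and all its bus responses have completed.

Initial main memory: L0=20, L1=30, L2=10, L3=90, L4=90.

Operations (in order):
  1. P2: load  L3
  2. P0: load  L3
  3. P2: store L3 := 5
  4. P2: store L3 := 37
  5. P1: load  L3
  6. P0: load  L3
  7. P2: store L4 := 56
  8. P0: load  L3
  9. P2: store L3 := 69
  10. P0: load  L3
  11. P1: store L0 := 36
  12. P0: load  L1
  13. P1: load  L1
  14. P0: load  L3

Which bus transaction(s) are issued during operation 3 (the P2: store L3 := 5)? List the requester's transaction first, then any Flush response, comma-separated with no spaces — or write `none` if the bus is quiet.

bus = BusRdX

  op1 P2: load  L3 → I/I/S on L3; bus BusRd; mem=90
  op2 P0: load  L3 → S/I/S on L3; bus BusRd; mem=90
  op3 P2: store L3 := 5 → I/I/M on L3; bus BusRdX; mem=90
  op4 P2: store L3 := 37 → I/I/M on L3; bus (none); mem=90
  op5 P1: load  L3 → I/S/S on L3; bus BusRd Flush; mem=37
  op6 P0: load  L3 → S/S/S on L3; bus BusRd; mem=37
  op7 P2: store L4 := 56 → I/I/M on L4; bus BusRdX; mem=90
  op8 P0: load  L3 → S/S/S on L3; bus (none); mem=37
  op9 P2: store L3 := 69 → I/I/M on L3; bus BusRdX; mem=37
  op10 P0: load  L3 → S/I/S on L3; bus BusRd Flush; mem=69
  op11 P1: store L0 := 36 → I/M/I on L0; bus BusRdX; mem=20
  op12 P0: load  L1 → S/I/I on L1; bus BusRd; mem=30
  op13 P1: load  L1 → S/S/I on L1; bus BusRd; mem=30
  op14 P0: load  L3 → S/I/S on L3; bus (none); mem=69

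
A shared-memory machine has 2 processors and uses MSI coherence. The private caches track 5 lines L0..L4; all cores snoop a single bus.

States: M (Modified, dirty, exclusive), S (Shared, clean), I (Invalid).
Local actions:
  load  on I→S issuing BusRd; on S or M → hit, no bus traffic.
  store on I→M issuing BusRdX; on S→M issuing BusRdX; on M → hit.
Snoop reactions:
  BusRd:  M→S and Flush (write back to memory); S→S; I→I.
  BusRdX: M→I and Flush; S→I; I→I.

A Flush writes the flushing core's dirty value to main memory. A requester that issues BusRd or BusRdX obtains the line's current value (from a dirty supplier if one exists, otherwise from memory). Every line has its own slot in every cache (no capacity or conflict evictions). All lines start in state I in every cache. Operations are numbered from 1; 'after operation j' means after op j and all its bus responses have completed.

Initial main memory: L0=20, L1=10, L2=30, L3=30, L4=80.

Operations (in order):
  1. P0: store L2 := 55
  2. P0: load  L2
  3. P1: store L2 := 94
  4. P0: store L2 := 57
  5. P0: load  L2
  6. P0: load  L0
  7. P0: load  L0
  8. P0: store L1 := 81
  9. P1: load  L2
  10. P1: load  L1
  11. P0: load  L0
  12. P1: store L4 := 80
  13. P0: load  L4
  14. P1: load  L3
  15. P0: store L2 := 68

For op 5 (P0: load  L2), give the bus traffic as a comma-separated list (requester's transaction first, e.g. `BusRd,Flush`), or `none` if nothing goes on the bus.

[1] P0: store L2 := 55 | P0:M(55), P1:I | bus: BusRdX
[2] P0: load  L2 | P0:M(55), P1:I | bus: none
[3] P1: store L2 := 94 | P0:I, P1:M(94) | bus: BusRdX,Flush
[4] P0: store L2 := 57 | P0:M(57), P1:I | bus: BusRdX,Flush
[5] P0: load  L2 | P0:M(57), P1:I | bus: none
[6] P0: load  L0 | P0:S(20), P1:I | bus: BusRd
[7] P0: load  L0 | P0:S(20), P1:I | bus: none
[8] P0: store L1 := 81 | P0:M(81), P1:I | bus: BusRdX
[9] P1: load  L2 | P0:S(57), P1:S(57) | bus: BusRd,Flush
[10] P1: load  L1 | P0:S(81), P1:S(81) | bus: BusRd,Flush
[11] P0: load  L0 | P0:S(20), P1:I | bus: none
[12] P1: store L4 := 80 | P0:I, P1:M(80) | bus: BusRdX
[13] P0: load  L4 | P0:S(80), P1:S(80) | bus: BusRd,Flush
[14] P1: load  L3 | P0:I, P1:S(30) | bus: BusRd
[15] P0: store L2 := 68 | P0:M(68), P1:I | bus: BusRdX

bus = none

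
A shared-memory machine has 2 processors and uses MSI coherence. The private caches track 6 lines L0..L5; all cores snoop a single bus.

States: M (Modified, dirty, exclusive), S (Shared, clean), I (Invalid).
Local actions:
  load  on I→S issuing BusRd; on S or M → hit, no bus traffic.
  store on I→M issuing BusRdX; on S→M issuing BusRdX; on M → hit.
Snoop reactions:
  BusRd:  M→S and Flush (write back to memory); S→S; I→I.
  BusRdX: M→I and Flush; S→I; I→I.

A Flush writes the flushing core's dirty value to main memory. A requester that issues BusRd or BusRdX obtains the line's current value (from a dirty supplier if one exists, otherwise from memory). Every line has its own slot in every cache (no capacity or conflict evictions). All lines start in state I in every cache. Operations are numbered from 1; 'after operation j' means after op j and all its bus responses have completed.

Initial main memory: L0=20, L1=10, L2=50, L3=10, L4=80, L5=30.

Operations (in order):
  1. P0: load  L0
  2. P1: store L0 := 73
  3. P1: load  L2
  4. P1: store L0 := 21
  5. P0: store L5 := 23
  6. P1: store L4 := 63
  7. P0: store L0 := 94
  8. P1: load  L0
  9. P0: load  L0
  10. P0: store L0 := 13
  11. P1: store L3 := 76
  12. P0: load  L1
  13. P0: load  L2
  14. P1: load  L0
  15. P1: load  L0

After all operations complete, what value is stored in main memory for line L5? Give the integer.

step 1: P0: load  L0  ⟶  SI  (L0)  txn=BusRd  M[L0]=20
step 2: P1: store L0 := 73  ⟶  IM  (L0)  txn=BusRdX  M[L0]=20
step 3: P1: load  L2  ⟶  IS  (L2)  txn=BusRd  M[L2]=50
step 4: P1: store L0 := 21  ⟶  IM  (L0)  txn=∅  M[L0]=20
step 5: P0: store L5 := 23  ⟶  MI  (L5)  txn=BusRdX  M[L5]=30
step 6: P1: store L4 := 63  ⟶  IM  (L4)  txn=BusRdX  M[L4]=80
step 7: P0: store L0 := 94  ⟶  MI  (L0)  txn=BusRdX+Flush  M[L0]=21
step 8: P1: load  L0  ⟶  SS  (L0)  txn=BusRd+Flush  M[L0]=94
step 9: P0: load  L0  ⟶  SS  (L0)  txn=∅  M[L0]=94
step 10: P0: store L0 := 13  ⟶  MI  (L0)  txn=BusRdX  M[L0]=94
step 11: P1: store L3 := 76  ⟶  IM  (L3)  txn=BusRdX  M[L3]=10
step 12: P0: load  L1  ⟶  SI  (L1)  txn=BusRd  M[L1]=10
step 13: P0: load  L2  ⟶  SS  (L2)  txn=BusRd  M[L2]=50
step 14: P1: load  L0  ⟶  SS  (L0)  txn=BusRd+Flush  M[L0]=13
step 15: P1: load  L0  ⟶  SS  (L0)  txn=∅  M[L0]=13

memory[L5] = 30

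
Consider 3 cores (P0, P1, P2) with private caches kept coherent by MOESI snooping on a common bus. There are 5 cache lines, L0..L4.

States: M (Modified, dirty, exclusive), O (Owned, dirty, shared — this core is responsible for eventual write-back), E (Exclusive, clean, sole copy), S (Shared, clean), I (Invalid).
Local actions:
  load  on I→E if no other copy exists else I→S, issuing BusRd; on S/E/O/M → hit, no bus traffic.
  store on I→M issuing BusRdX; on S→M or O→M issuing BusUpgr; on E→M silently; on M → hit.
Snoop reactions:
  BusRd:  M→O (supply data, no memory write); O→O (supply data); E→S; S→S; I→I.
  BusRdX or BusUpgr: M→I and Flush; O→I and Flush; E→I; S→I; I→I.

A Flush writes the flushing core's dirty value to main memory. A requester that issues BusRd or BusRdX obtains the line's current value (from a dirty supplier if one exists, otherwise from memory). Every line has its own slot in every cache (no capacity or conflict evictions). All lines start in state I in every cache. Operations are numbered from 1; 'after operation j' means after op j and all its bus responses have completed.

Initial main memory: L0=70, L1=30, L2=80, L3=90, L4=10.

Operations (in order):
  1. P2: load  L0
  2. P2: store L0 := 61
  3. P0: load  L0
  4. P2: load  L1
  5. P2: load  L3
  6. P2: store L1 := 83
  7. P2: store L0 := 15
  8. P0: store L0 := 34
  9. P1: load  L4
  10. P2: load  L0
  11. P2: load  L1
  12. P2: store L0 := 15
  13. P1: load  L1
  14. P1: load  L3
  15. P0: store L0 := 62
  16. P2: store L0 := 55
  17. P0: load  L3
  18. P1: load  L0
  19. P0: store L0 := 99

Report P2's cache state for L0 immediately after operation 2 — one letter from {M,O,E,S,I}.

  op1 P2: load  L0 → I/I/E on L0; bus BusRd; mem=70
  op2 P2: store L0 := 61 → I/I/M on L0; bus (none); mem=70
  op3 P0: load  L0 → S/I/O on L0; bus BusRd; mem=70
  op4 P2: load  L1 → I/I/E on L1; bus BusRd; mem=30
  op5 P2: load  L3 → I/I/E on L3; bus BusRd; mem=90
  op6 P2: store L1 := 83 → I/I/M on L1; bus (none); mem=30
  op7 P2: store L0 := 15 → I/I/M on L0; bus BusUpgr; mem=70
  op8 P0: store L0 := 34 → M/I/I on L0; bus BusRdX Flush; mem=15
  op9 P1: load  L4 → I/E/I on L4; bus BusRd; mem=10
  op10 P2: load  L0 → O/I/S on L0; bus BusRd; mem=15
  op11 P2: load  L1 → I/I/M on L1; bus (none); mem=30
  op12 P2: store L0 := 15 → I/I/M on L0; bus BusUpgr Flush; mem=34
  op13 P1: load  L1 → I/S/O on L1; bus BusRd; mem=30
  op14 P1: load  L3 → I/S/S on L3; bus BusRd; mem=90
  op15 P0: store L0 := 62 → M/I/I on L0; bus BusRdX Flush; mem=15
  op16 P2: store L0 := 55 → I/I/M on L0; bus BusRdX Flush; mem=62
  op17 P0: load  L3 → S/S/S on L3; bus BusRd; mem=90
  op18 P1: load  L0 → I/S/O on L0; bus BusRd; mem=62
  op19 P0: store L0 := 99 → M/I/I on L0; bus BusRdX Flush; mem=55

state = M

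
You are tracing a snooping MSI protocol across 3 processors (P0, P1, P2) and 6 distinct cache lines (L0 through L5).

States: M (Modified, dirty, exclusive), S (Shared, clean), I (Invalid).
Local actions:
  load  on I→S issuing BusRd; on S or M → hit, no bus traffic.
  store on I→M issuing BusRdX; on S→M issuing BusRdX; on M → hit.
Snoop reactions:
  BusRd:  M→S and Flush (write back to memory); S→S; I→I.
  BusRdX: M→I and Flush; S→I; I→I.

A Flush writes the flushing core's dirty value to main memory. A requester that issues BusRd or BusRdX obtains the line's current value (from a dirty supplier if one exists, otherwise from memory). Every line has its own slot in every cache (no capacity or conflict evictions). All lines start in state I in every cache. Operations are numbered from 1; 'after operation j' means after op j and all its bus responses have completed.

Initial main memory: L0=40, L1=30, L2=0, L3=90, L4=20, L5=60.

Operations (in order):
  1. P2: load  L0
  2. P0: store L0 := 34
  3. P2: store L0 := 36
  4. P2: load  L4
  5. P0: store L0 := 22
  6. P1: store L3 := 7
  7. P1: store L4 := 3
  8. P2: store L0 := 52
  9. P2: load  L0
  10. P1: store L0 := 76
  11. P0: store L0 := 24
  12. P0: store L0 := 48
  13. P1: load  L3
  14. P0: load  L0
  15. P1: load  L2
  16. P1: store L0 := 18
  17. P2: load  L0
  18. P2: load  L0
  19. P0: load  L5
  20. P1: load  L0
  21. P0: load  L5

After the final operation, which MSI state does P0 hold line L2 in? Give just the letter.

step 1: P2: load  L0  ⟶  IIS  (L0)  txn=BusRd  M[L0]=40
step 2: P0: store L0 := 34  ⟶  MII  (L0)  txn=BusRdX  M[L0]=40
step 3: P2: store L0 := 36  ⟶  IIM  (L0)  txn=BusRdX+Flush  M[L0]=34
step 4: P2: load  L4  ⟶  IIS  (L4)  txn=BusRd  M[L4]=20
step 5: P0: store L0 := 22  ⟶  MII  (L0)  txn=BusRdX+Flush  M[L0]=36
step 6: P1: store L3 := 7  ⟶  IMI  (L3)  txn=BusRdX  M[L3]=90
step 7: P1: store L4 := 3  ⟶  IMI  (L4)  txn=BusRdX  M[L4]=20
step 8: P2: store L0 := 52  ⟶  IIM  (L0)  txn=BusRdX+Flush  M[L0]=22
step 9: P2: load  L0  ⟶  IIM  (L0)  txn=∅  M[L0]=22
step 10: P1: store L0 := 76  ⟶  IMI  (L0)  txn=BusRdX+Flush  M[L0]=52
step 11: P0: store L0 := 24  ⟶  MII  (L0)  txn=BusRdX+Flush  M[L0]=76
step 12: P0: store L0 := 48  ⟶  MII  (L0)  txn=∅  M[L0]=76
step 13: P1: load  L3  ⟶  IMI  (L3)  txn=∅  M[L3]=90
step 14: P0: load  L0  ⟶  MII  (L0)  txn=∅  M[L0]=76
step 15: P1: load  L2  ⟶  ISI  (L2)  txn=BusRd  M[L2]=0
step 16: P1: store L0 := 18  ⟶  IMI  (L0)  txn=BusRdX+Flush  M[L0]=48
step 17: P2: load  L0  ⟶  ISS  (L0)  txn=BusRd+Flush  M[L0]=18
step 18: P2: load  L0  ⟶  ISS  (L0)  txn=∅  M[L0]=18
step 19: P0: load  L5  ⟶  SII  (L5)  txn=BusRd  M[L5]=60
step 20: P1: load  L0  ⟶  ISS  (L0)  txn=∅  M[L0]=18
step 21: P0: load  L5  ⟶  SII  (L5)  txn=∅  M[L5]=60

state = I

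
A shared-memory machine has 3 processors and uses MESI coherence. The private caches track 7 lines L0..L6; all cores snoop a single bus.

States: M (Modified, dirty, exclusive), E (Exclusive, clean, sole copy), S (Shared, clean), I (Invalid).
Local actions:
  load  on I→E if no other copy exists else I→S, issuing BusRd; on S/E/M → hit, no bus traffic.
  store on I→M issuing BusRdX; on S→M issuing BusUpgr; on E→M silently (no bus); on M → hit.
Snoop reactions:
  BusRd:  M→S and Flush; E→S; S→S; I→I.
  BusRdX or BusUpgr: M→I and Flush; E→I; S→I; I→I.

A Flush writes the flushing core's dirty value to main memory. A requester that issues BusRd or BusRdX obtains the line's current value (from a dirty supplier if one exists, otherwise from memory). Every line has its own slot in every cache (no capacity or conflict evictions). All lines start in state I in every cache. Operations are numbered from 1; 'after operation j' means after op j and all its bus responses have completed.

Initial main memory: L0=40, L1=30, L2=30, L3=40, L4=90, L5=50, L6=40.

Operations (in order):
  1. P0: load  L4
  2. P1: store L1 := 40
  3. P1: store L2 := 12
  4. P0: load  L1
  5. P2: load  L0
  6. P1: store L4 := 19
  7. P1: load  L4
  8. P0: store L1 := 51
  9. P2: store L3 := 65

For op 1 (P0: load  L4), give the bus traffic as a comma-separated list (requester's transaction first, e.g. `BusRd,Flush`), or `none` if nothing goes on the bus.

bus = BusRd

[1] P0: load  L4 | P0:E(90), P1:I, P2:I | bus: BusRd
[2] P1: store L1 := 40 | P0:I, P1:M(40), P2:I | bus: BusRdX
[3] P1: store L2 := 12 | P0:I, P1:M(12), P2:I | bus: BusRdX
[4] P0: load  L1 | P0:S(40), P1:S(40), P2:I | bus: BusRd,Flush
[5] P2: load  L0 | P0:I, P1:I, P2:E(40) | bus: BusRd
[6] P1: store L4 := 19 | P0:I, P1:M(19), P2:I | bus: BusRdX
[7] P1: load  L4 | P0:I, P1:M(19), P2:I | bus: none
[8] P0: store L1 := 51 | P0:M(51), P1:I, P2:I | bus: BusUpgr
[9] P2: store L3 := 65 | P0:I, P1:I, P2:M(65) | bus: BusRdX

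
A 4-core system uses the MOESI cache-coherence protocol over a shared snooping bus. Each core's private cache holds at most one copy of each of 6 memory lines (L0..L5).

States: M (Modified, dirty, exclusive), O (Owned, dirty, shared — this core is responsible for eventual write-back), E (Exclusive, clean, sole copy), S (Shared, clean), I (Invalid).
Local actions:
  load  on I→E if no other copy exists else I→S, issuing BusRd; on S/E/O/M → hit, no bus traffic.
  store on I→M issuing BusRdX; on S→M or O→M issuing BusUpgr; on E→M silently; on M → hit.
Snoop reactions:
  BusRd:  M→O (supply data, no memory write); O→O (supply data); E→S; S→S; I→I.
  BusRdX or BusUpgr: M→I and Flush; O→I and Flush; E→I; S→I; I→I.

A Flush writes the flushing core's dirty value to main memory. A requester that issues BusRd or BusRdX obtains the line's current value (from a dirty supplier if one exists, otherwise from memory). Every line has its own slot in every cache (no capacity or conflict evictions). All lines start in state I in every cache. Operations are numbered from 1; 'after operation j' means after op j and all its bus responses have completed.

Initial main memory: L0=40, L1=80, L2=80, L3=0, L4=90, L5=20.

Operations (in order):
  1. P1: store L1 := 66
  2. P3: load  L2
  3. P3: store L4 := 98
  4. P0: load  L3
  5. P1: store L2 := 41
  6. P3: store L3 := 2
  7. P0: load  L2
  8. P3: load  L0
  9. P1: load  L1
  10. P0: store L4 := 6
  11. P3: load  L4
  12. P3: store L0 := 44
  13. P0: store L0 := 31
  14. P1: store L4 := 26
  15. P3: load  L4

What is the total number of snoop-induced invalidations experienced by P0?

invalidations = 2

  op1 P1: store L1 := 66 → I/M/I/I on L1; bus BusRdX; mem=80
  op2 P3: load  L2 → I/I/I/E on L2; bus BusRd; mem=80
  op3 P3: store L4 := 98 → I/I/I/M on L4; bus BusRdX; mem=90
  op4 P0: load  L3 → E/I/I/I on L3; bus BusRd; mem=0
  op5 P1: store L2 := 41 → I/M/I/I on L2; bus BusRdX; mem=80
  op6 P3: store L3 := 2 → I/I/I/M on L3; bus BusRdX; mem=0
  op7 P0: load  L2 → S/O/I/I on L2; bus BusRd; mem=80
  op8 P3: load  L0 → I/I/I/E on L0; bus BusRd; mem=40
  op9 P1: load  L1 → I/M/I/I on L1; bus (none); mem=80
  op10 P0: store L4 := 6 → M/I/I/I on L4; bus BusRdX Flush; mem=98
  op11 P3: load  L4 → O/I/I/S on L4; bus BusRd; mem=98
  op12 P3: store L0 := 44 → I/I/I/M on L0; bus (none); mem=40
  op13 P0: store L0 := 31 → M/I/I/I on L0; bus BusRdX Flush; mem=44
  op14 P1: store L4 := 26 → I/M/I/I on L4; bus BusRdX Flush; mem=6
  op15 P3: load  L4 → I/O/I/S on L4; bus BusRd; mem=6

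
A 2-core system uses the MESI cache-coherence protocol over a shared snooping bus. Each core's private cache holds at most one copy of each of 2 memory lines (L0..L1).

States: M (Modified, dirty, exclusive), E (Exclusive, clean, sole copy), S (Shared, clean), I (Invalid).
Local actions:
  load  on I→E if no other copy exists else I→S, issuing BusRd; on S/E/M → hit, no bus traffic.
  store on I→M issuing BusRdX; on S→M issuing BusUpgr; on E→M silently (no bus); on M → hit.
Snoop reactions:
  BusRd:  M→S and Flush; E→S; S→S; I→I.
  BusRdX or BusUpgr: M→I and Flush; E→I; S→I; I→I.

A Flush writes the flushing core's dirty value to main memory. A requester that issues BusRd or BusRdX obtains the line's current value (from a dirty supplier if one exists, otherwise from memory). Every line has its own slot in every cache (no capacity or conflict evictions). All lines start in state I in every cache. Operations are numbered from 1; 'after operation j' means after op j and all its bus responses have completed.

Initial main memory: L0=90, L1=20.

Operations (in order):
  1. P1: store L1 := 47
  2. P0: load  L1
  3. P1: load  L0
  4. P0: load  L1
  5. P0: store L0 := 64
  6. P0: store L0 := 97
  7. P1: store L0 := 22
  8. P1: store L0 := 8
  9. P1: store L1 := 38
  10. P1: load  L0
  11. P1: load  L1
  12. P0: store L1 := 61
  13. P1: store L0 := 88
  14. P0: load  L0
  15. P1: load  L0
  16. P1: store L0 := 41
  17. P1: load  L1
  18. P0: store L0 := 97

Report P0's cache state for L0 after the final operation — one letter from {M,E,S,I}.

state = M

  op1 P1: store L1 := 47 → I/M on L1; bus BusRdX; mem=20
  op2 P0: load  L1 → S/S on L1; bus BusRd Flush; mem=47
  op3 P1: load  L0 → I/E on L0; bus BusRd; mem=90
  op4 P0: load  L1 → S/S on L1; bus (none); mem=47
  op5 P0: store L0 := 64 → M/I on L0; bus BusRdX; mem=90
  op6 P0: store L0 := 97 → M/I on L0; bus (none); mem=90
  op7 P1: store L0 := 22 → I/M on L0; bus BusRdX Flush; mem=97
  op8 P1: store L0 := 8 → I/M on L0; bus (none); mem=97
  op9 P1: store L1 := 38 → I/M on L1; bus BusUpgr; mem=47
  op10 P1: load  L0 → I/M on L0; bus (none); mem=97
  op11 P1: load  L1 → I/M on L1; bus (none); mem=47
  op12 P0: store L1 := 61 → M/I on L1; bus BusRdX Flush; mem=38
  op13 P1: store L0 := 88 → I/M on L0; bus (none); mem=97
  op14 P0: load  L0 → S/S on L0; bus BusRd Flush; mem=88
  op15 P1: load  L0 → S/S on L0; bus (none); mem=88
  op16 P1: store L0 := 41 → I/M on L0; bus BusUpgr; mem=88
  op17 P1: load  L1 → S/S on L1; bus BusRd Flush; mem=61
  op18 P0: store L0 := 97 → M/I on L0; bus BusRdX Flush; mem=41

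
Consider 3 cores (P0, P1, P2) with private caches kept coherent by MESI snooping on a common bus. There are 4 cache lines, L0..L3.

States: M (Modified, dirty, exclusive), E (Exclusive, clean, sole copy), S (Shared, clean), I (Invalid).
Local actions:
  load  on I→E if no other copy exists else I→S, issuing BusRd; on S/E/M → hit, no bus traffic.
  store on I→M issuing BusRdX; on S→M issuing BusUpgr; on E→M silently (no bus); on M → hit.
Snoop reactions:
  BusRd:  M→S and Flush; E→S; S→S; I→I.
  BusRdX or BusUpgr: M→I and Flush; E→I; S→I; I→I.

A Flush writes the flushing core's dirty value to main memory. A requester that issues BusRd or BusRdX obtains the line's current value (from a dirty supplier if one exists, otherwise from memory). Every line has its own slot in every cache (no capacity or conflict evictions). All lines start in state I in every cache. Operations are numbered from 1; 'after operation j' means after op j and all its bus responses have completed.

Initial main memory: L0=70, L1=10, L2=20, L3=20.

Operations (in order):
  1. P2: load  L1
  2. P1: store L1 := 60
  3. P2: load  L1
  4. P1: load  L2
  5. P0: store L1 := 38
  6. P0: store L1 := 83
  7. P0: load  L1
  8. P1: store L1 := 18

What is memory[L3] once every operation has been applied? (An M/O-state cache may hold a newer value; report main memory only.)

[1] P2: load  L1 | P0:I, P1:I, P2:E(10) | bus: BusRd
[2] P1: store L1 := 60 | P0:I, P1:M(60), P2:I | bus: BusRdX
[3] P2: load  L1 | P0:I, P1:S(60), P2:S(60) | bus: BusRd,Flush
[4] P1: load  L2 | P0:I, P1:E(20), P2:I | bus: BusRd
[5] P0: store L1 := 38 | P0:M(38), P1:I, P2:I | bus: BusRdX
[6] P0: store L1 := 83 | P0:M(83), P1:I, P2:I | bus: none
[7] P0: load  L1 | P0:M(83), P1:I, P2:I | bus: none
[8] P1: store L1 := 18 | P0:I, P1:M(18), P2:I | bus: BusRdX,Flush

memory[L3] = 20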